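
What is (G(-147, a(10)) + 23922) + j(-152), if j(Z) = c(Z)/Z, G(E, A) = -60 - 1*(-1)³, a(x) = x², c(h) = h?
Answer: 23864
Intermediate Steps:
G(E, A) = -59 (G(E, A) = -60 - 1*(-1) = -60 + 1 = -59)
j(Z) = 1 (j(Z) = Z/Z = 1)
(G(-147, a(10)) + 23922) + j(-152) = (-59 + 23922) + 1 = 23863 + 1 = 23864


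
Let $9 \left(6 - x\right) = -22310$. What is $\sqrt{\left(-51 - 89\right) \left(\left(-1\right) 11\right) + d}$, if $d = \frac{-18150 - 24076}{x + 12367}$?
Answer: $\frac{\sqrt{27464177004382}}{133667} \approx 39.207$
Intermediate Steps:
$x = \frac{22364}{9}$ ($x = 6 - - \frac{22310}{9} = 6 + \frac{22310}{9} = \frac{22364}{9} \approx 2484.9$)
$d = - \frac{380034}{133667}$ ($d = \frac{-18150 - 24076}{\frac{22364}{9} + 12367} = - \frac{42226}{\frac{133667}{9}} = \left(-42226\right) \frac{9}{133667} = - \frac{380034}{133667} \approx -2.8431$)
$\sqrt{\left(-51 - 89\right) \left(\left(-1\right) 11\right) + d} = \sqrt{\left(-51 - 89\right) \left(\left(-1\right) 11\right) - \frac{380034}{133667}} = \sqrt{\left(-140\right) \left(-11\right) - \frac{380034}{133667}} = \sqrt{1540 - \frac{380034}{133667}} = \sqrt{\frac{205467146}{133667}} = \frac{\sqrt{27464177004382}}{133667}$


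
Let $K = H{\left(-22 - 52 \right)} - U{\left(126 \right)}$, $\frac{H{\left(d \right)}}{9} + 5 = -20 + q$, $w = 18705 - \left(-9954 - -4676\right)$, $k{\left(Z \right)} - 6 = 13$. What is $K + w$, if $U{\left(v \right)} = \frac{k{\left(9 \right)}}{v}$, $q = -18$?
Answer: $\frac{2973077}{126} \approx 23596.0$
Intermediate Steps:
$k{\left(Z \right)} = 19$ ($k{\left(Z \right)} = 6 + 13 = 19$)
$U{\left(v \right)} = \frac{19}{v}$
$w = 23983$ ($w = 18705 - \left(-9954 + 4676\right) = 18705 - -5278 = 18705 + 5278 = 23983$)
$H{\left(d \right)} = -387$ ($H{\left(d \right)} = -45 + 9 \left(-20 - 18\right) = -45 + 9 \left(-38\right) = -45 - 342 = -387$)
$K = - \frac{48781}{126}$ ($K = -387 - \frac{19}{126} = - \frac{48781}{126} \approx -387.15$)
$K + w = - \frac{48781}{126} + 23983 = \frac{2973077}{126}$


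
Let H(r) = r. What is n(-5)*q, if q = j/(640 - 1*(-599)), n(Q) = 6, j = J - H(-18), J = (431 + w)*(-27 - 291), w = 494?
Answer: -588264/413 ≈ -1424.4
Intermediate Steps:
J = -294150 (J = (431 + 494)*(-27 - 291) = 925*(-318) = -294150)
j = -294132 (j = -294150 - 1*(-18) = -294150 + 18 = -294132)
q = -98044/413 (q = -294132/(640 - 1*(-599)) = -294132/(640 + 599) = -294132/1239 = -294132*1/1239 = -98044/413 ≈ -237.39)
n(-5)*q = 6*(-98044/413) = -588264/413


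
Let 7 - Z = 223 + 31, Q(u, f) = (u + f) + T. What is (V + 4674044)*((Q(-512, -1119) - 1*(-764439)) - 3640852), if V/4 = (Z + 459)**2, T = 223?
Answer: -13968425126220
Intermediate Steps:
Q(u, f) = 223 + f + u (Q(u, f) = (u + f) + 223 = (f + u) + 223 = 223 + f + u)
Z = -247 (Z = 7 - (223 + 31) = 7 - 1*254 = 7 - 254 = -247)
V = 179776 (V = 4*(-247 + 459)**2 = 4*212**2 = 4*44944 = 179776)
(V + 4674044)*((Q(-512, -1119) - 1*(-764439)) - 3640852) = (179776 + 4674044)*(((223 - 1119 - 512) - 1*(-764439)) - 3640852) = 4853820*((-1408 + 764439) - 3640852) = 4853820*(763031 - 3640852) = 4853820*(-2877821) = -13968425126220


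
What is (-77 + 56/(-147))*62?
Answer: -100750/21 ≈ -4797.6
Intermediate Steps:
(-77 + 56/(-147))*62 = (-77 + 56*(-1/147))*62 = (-77 - 8/21)*62 = -1625/21*62 = -100750/21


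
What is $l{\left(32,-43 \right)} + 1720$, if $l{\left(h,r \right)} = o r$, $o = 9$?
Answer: $1333$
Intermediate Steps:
$l{\left(h,r \right)} = 9 r$
$l{\left(32,-43 \right)} + 1720 = 9 \left(-43\right) + 1720 = -387 + 1720 = 1333$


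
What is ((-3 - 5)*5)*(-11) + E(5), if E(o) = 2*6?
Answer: 452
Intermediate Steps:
E(o) = 12
((-3 - 5)*5)*(-11) + E(5) = ((-3 - 5)*5)*(-11) + 12 = -8*5*(-11) + 12 = -40*(-11) + 12 = 440 + 12 = 452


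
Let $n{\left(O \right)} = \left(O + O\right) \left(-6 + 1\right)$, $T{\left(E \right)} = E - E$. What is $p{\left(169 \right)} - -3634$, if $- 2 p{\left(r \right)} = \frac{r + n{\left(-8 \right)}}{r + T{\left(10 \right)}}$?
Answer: $\frac{1228043}{338} \approx 3633.3$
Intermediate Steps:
$T{\left(E \right)} = 0$
$n{\left(O \right)} = - 10 O$ ($n{\left(O \right)} = 2 O \left(-5\right) = - 10 O$)
$p{\left(r \right)} = - \frac{80 + r}{2 r}$ ($p{\left(r \right)} = - \frac{\left(r - -80\right) \frac{1}{r + 0}}{2} = - \frac{\left(r + 80\right) \frac{1}{r}}{2} = - \frac{\left(80 + r\right) \frac{1}{r}}{2} = - \frac{\frac{1}{r} \left(80 + r\right)}{2} = - \frac{80 + r}{2 r}$)
$p{\left(169 \right)} - -3634 = \frac{-80 - 169}{2 \cdot 169} - -3634 = \frac{1}{2} \cdot \frac{1}{169} \left(-80 - 169\right) + 3634 = \frac{1}{2} \cdot \frac{1}{169} \left(-249\right) + 3634 = - \frac{249}{338} + 3634 = \frac{1228043}{338}$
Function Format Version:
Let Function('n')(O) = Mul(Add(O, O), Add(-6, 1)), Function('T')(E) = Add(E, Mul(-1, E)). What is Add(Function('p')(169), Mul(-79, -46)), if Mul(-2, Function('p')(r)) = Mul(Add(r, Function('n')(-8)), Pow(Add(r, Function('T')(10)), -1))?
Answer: Rational(1228043, 338) ≈ 3633.3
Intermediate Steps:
Function('T')(E) = 0
Function('n')(O) = Mul(-10, O) (Function('n')(O) = Mul(Mul(2, O), -5) = Mul(-10, O))
Function('p')(r) = Mul(Rational(-1, 2), Pow(r, -1), Add(80, r)) (Function('p')(r) = Mul(Rational(-1, 2), Mul(Add(r, Mul(-10, -8)), Pow(Add(r, 0), -1))) = Mul(Rational(-1, 2), Mul(Add(r, 80), Pow(r, -1))) = Mul(Rational(-1, 2), Mul(Add(80, r), Pow(r, -1))) = Mul(Rational(-1, 2), Mul(Pow(r, -1), Add(80, r))) = Mul(Rational(-1, 2), Pow(r, -1), Add(80, r)))
Add(Function('p')(169), Mul(-79, -46)) = Add(Mul(Rational(1, 2), Pow(169, -1), Add(-80, Mul(-1, 169))), Mul(-79, -46)) = Add(Mul(Rational(1, 2), Rational(1, 169), Add(-80, -169)), 3634) = Add(Mul(Rational(1, 2), Rational(1, 169), -249), 3634) = Add(Rational(-249, 338), 3634) = Rational(1228043, 338)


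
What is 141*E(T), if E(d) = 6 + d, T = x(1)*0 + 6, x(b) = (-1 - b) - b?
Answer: 1692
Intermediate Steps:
x(b) = -1 - 2*b
T = 6 (T = (-1 - 2*1)*0 + 6 = (-1 - 2)*0 + 6 = -3*0 + 6 = 0 + 6 = 6)
141*E(T) = 141*(6 + 6) = 141*12 = 1692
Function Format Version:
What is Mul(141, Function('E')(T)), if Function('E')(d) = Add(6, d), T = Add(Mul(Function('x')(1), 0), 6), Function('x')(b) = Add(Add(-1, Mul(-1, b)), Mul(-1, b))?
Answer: 1692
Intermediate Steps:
Function('x')(b) = Add(-1, Mul(-2, b))
T = 6 (T = Add(Mul(Add(-1, Mul(-2, 1)), 0), 6) = Add(Mul(Add(-1, -2), 0), 6) = Add(Mul(-3, 0), 6) = Add(0, 6) = 6)
Mul(141, Function('E')(T)) = Mul(141, Add(6, 6)) = Mul(141, 12) = 1692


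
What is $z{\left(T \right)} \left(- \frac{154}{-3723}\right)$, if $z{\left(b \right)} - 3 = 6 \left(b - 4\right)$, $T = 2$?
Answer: $- \frac{462}{1241} \approx -0.37228$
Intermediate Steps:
$z{\left(b \right)} = -21 + 6 b$ ($z{\left(b \right)} = 3 + 6 \left(b - 4\right) = 3 + 6 \left(-4 + b\right) = 3 + \left(-24 + 6 b\right) = -21 + 6 b$)
$z{\left(T \right)} \left(- \frac{154}{-3723}\right) = \left(-21 + 6 \cdot 2\right) \left(- \frac{154}{-3723}\right) = \left(-21 + 12\right) \left(\left(-154\right) \left(- \frac{1}{3723}\right)\right) = \left(-9\right) \frac{154}{3723} = - \frac{462}{1241}$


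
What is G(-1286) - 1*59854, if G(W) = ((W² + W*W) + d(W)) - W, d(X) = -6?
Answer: 3249018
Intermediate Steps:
G(W) = -6 - W + 2*W² (G(W) = ((W² + W*W) - 6) - W = ((W² + W²) - 6) - W = (2*W² - 6) - W = (-6 + 2*W²) - W = -6 - W + 2*W²)
G(-1286) - 1*59854 = (-6 - 1*(-1286) + 2*(-1286)²) - 1*59854 = (-6 + 1286 + 2*1653796) - 59854 = (-6 + 1286 + 3307592) - 59854 = 3308872 - 59854 = 3249018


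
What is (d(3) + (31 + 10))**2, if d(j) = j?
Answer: 1936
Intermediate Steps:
(d(3) + (31 + 10))**2 = (3 + (31 + 10))**2 = (3 + 41)**2 = 44**2 = 1936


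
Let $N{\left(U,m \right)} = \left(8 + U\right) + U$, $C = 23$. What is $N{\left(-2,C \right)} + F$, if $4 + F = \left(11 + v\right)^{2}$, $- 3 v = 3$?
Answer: $100$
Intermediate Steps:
$v = -1$ ($v = \left(- \frac{1}{3}\right) 3 = -1$)
$N{\left(U,m \right)} = 8 + 2 U$
$F = 96$ ($F = -4 + \left(11 - 1\right)^{2} = -4 + 10^{2} = -4 + 100 = 96$)
$N{\left(-2,C \right)} + F = \left(8 + 2 \left(-2\right)\right) + 96 = \left(8 - 4\right) + 96 = 4 + 96 = 100$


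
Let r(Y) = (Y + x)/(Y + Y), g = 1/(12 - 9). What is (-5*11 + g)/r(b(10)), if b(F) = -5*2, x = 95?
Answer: 656/51 ≈ 12.863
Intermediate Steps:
b(F) = -10
g = ⅓ (g = 1/3 = ⅓ ≈ 0.33333)
r(Y) = (95 + Y)/(2*Y) (r(Y) = (Y + 95)/(Y + Y) = (95 + Y)/((2*Y)) = (95 + Y)*(1/(2*Y)) = (95 + Y)/(2*Y))
(-5*11 + g)/r(b(10)) = (-5*11 + ⅓)/(((½)*(95 - 10)/(-10))) = (-55 + ⅓)/(((½)*(-⅒)*85)) = -164/(3*(-17/4)) = -164/3*(-4/17) = 656/51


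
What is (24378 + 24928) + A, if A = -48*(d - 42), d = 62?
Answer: 48346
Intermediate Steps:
A = -960 (A = -48*(62 - 42) = -48*20 = -960)
(24378 + 24928) + A = (24378 + 24928) - 960 = 49306 - 960 = 48346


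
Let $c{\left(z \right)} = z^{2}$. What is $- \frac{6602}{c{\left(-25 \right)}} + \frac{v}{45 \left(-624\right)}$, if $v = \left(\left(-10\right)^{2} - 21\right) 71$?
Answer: $- \frac{37777957}{3510000} \approx -10.763$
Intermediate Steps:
$v = 5609$ ($v = \left(100 - 21\right) 71 = 79 \cdot 71 = 5609$)
$- \frac{6602}{c{\left(-25 \right)}} + \frac{v}{45 \left(-624\right)} = - \frac{6602}{\left(-25\right)^{2}} + \frac{5609}{45 \left(-624\right)} = - \frac{6602}{625} + \frac{5609}{-28080} = \left(-6602\right) \frac{1}{625} + 5609 \left(- \frac{1}{28080}\right) = - \frac{6602}{625} - \frac{5609}{28080} = - \frac{37777957}{3510000}$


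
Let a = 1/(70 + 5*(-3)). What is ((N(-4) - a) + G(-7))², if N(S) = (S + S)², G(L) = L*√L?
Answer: 11345786/3025 - 49266*I*√7/55 ≈ 3750.7 - 2369.9*I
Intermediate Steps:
a = 1/55 (a = 1/(70 - 15) = 1/55 ≈ 0.018182)
G(L) = L^(3/2)
N(S) = 4*S² (N(S) = (2*S)² = 4*S²)
((N(-4) - a) + G(-7))² = ((4*(-4)² - 1*1/55) + (-7)^(3/2))² = ((4*16 - 1/55) - 7*I*√7)² = ((64 - 1/55) - 7*I*√7)² = (3519/55 - 7*I*√7)²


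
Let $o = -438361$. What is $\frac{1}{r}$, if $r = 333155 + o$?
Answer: $- \frac{1}{105206} \approx -9.5052 \cdot 10^{-6}$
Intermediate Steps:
$r = -105206$ ($r = 333155 - 438361 = -105206$)
$\frac{1}{r} = \frac{1}{-105206} = - \frac{1}{105206}$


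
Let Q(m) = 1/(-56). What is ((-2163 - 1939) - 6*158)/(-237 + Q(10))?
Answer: 282800/13273 ≈ 21.306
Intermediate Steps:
Q(m) = -1/56
((-2163 - 1939) - 6*158)/(-237 + Q(10)) = ((-2163 - 1939) - 6*158)/(-237 - 1/56) = (-4102 - 948)/(-13273/56) = -5050*(-56/13273) = 282800/13273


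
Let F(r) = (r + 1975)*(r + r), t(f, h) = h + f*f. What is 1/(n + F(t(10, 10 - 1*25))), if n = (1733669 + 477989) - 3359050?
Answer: -1/797192 ≈ -1.2544e-6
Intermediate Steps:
t(f, h) = h + f**2
F(r) = 2*r*(1975 + r) (F(r) = (1975 + r)*(2*r) = 2*r*(1975 + r))
n = -1147392 (n = 2211658 - 3359050 = -1147392)
1/(n + F(t(10, 10 - 1*25))) = 1/(-1147392 + 2*((10 - 1*25) + 10**2)*(1975 + ((10 - 1*25) + 10**2))) = 1/(-1147392 + 2*((10 - 25) + 100)*(1975 + ((10 - 25) + 100))) = 1/(-1147392 + 2*(-15 + 100)*(1975 + (-15 + 100))) = 1/(-1147392 + 2*85*(1975 + 85)) = 1/(-1147392 + 2*85*2060) = 1/(-1147392 + 350200) = 1/(-797192) = -1/797192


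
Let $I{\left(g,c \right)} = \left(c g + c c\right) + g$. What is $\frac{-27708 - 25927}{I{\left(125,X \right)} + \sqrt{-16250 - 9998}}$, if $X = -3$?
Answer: $\frac{12926035}{84329} + \frac{107270 i \sqrt{6562}}{84329} \approx 153.28 + 103.04 i$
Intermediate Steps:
$I{\left(g,c \right)} = g + c^{2} + c g$ ($I{\left(g,c \right)} = \left(c g + c^{2}\right) + g = \left(c^{2} + c g\right) + g = g + c^{2} + c g$)
$\frac{-27708 - 25927}{I{\left(125,X \right)} + \sqrt{-16250 - 9998}} = \frac{-27708 - 25927}{\left(125 + \left(-3\right)^{2} - 375\right) + \sqrt{-16250 - 9998}} = - \frac{53635}{\left(125 + 9 - 375\right) + \sqrt{-26248}} = - \frac{53635}{-241 + 2 i \sqrt{6562}}$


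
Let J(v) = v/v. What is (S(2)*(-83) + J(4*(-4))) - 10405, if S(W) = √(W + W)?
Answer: -10570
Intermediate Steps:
J(v) = 1
S(W) = √2*√W (S(W) = √(2*W) = √2*√W)
(S(2)*(-83) + J(4*(-4))) - 10405 = ((√2*√2)*(-83) + 1) - 10405 = (2*(-83) + 1) - 10405 = (-166 + 1) - 10405 = -165 - 10405 = -10570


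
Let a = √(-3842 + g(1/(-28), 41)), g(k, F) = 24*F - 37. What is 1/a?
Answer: -I*√2895/2895 ≈ -0.018586*I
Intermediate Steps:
g(k, F) = -37 + 24*F
a = I*√2895 (a = √(-3842 + (-37 + 24*41)) = √(-3842 + (-37 + 984)) = √(-3842 + 947) = √(-2895) = I*√2895 ≈ 53.805*I)
1/a = 1/(I*√2895) = -I*√2895/2895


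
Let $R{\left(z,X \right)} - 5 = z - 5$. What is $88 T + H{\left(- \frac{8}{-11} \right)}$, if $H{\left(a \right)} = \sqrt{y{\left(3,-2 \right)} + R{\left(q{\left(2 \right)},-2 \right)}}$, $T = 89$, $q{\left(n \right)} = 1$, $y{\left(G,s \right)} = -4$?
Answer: $7832 + i \sqrt{3} \approx 7832.0 + 1.732 i$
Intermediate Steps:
$R{\left(z,X \right)} = z$ ($R{\left(z,X \right)} = 5 + \left(z - 5\right) = 5 + \left(-5 + z\right) = z$)
$H{\left(a \right)} = i \sqrt{3}$ ($H{\left(a \right)} = \sqrt{-4 + 1} = \sqrt{-3} = i \sqrt{3}$)
$88 T + H{\left(- \frac{8}{-11} \right)} = 88 \cdot 89 + i \sqrt{3} = 7832 + i \sqrt{3}$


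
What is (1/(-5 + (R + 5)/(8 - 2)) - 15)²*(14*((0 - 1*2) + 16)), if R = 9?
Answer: 741321/16 ≈ 46333.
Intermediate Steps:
(1/(-5 + (R + 5)/(8 - 2)) - 15)²*(14*((0 - 1*2) + 16)) = (1/(-5 + (9 + 5)/(8 - 2)) - 15)²*(14*((0 - 1*2) + 16)) = (1/(-5 + 14/6) - 15)²*(14*((0 - 2) + 16)) = (1/(-5 + 14*(⅙)) - 15)²*(14*(-2 + 16)) = (1/(-5 + 7/3) - 15)²*(14*14) = (1/(-8/3) - 15)²*196 = (-3/8 - 15)²*196 = (-123/8)²*196 = (15129/64)*196 = 741321/16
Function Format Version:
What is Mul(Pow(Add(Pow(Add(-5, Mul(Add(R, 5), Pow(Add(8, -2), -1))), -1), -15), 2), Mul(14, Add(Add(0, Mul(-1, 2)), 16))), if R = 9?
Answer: Rational(741321, 16) ≈ 46333.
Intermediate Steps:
Mul(Pow(Add(Pow(Add(-5, Mul(Add(R, 5), Pow(Add(8, -2), -1))), -1), -15), 2), Mul(14, Add(Add(0, Mul(-1, 2)), 16))) = Mul(Pow(Add(Pow(Add(-5, Mul(Add(9, 5), Pow(Add(8, -2), -1))), -1), -15), 2), Mul(14, Add(Add(0, Mul(-1, 2)), 16))) = Mul(Pow(Add(Pow(Add(-5, Mul(14, Pow(6, -1))), -1), -15), 2), Mul(14, Add(Add(0, -2), 16))) = Mul(Pow(Add(Pow(Add(-5, Mul(14, Rational(1, 6))), -1), -15), 2), Mul(14, Add(-2, 16))) = Mul(Pow(Add(Pow(Add(-5, Rational(7, 3)), -1), -15), 2), Mul(14, 14)) = Mul(Pow(Add(Pow(Rational(-8, 3), -1), -15), 2), 196) = Mul(Pow(Add(Rational(-3, 8), -15), 2), 196) = Mul(Pow(Rational(-123, 8), 2), 196) = Mul(Rational(15129, 64), 196) = Rational(741321, 16)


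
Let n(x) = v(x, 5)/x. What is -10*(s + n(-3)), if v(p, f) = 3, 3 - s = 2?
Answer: 0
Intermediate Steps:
s = 1 (s = 3 - 1*2 = 3 - 2 = 1)
n(x) = 3/x
-10*(s + n(-3)) = -10*(1 + 3/(-3)) = -10*(1 + 3*(-1/3)) = -10*(1 - 1) = -10*0 = 0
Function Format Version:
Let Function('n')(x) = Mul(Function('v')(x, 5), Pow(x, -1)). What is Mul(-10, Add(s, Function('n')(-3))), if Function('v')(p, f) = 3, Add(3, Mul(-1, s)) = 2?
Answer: 0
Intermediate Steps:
s = 1 (s = Add(3, Mul(-1, 2)) = Add(3, -2) = 1)
Function('n')(x) = Mul(3, Pow(x, -1))
Mul(-10, Add(s, Function('n')(-3))) = Mul(-10, Add(1, Mul(3, Pow(-3, -1)))) = Mul(-10, Add(1, Mul(3, Rational(-1, 3)))) = Mul(-10, Add(1, -1)) = Mul(-10, 0) = 0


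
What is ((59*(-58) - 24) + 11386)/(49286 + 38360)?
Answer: 3970/43823 ≈ 0.090592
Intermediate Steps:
((59*(-58) - 24) + 11386)/(49286 + 38360) = ((-3422 - 24) + 11386)/87646 = (-3446 + 11386)*(1/87646) = 7940*(1/87646) = 3970/43823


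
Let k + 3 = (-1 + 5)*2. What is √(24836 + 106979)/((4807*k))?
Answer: √131815/24035 ≈ 0.015106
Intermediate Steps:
k = 5 (k = -3 + (-1 + 5)*2 = -3 + 4*2 = -3 + 8 = 5)
√(24836 + 106979)/((4807*k)) = √(24836 + 106979)/((4807*5)) = √131815/24035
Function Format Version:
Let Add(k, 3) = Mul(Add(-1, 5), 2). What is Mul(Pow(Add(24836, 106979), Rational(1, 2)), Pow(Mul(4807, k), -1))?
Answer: Mul(Rational(1, 24035), Pow(131815, Rational(1, 2))) ≈ 0.015106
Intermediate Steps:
k = 5 (k = Add(-3, Mul(Add(-1, 5), 2)) = Add(-3, Mul(4, 2)) = Add(-3, 8) = 5)
Mul(Pow(Add(24836, 106979), Rational(1, 2)), Pow(Mul(4807, k), -1)) = Mul(Pow(Add(24836, 106979), Rational(1, 2)), Pow(Mul(4807, 5), -1)) = Mul(Pow(131815, Rational(1, 2)), Pow(24035, -1)) = Mul(Pow(131815, Rational(1, 2)), Rational(1, 24035)) = Mul(Rational(1, 24035), Pow(131815, Rational(1, 2)))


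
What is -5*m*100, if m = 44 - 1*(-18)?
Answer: -31000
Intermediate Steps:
m = 62 (m = 44 + 18 = 62)
-5*m*100 = -5*62*100 = -310*100 = -31000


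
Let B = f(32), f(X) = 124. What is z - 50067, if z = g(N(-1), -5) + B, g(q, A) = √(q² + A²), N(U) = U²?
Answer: -49943 + √26 ≈ -49938.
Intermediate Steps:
B = 124
g(q, A) = √(A² + q²)
z = 124 + √26 (z = √((-5)² + ((-1)²)²) + 124 = √(25 + 1²) + 124 = √(25 + 1) + 124 = √26 + 124 = 124 + √26 ≈ 129.10)
z - 50067 = (124 + √26) - 50067 = -49943 + √26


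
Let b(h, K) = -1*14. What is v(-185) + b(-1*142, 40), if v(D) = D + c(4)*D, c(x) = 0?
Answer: -199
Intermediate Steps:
b(h, K) = -14
v(D) = D (v(D) = D + 0*D = D + 0 = D)
v(-185) + b(-1*142, 40) = -185 - 14 = -199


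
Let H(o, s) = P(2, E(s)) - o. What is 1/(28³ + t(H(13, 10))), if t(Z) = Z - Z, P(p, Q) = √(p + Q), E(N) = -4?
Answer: 1/21952 ≈ 4.5554e-5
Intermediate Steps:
P(p, Q) = √(Q + p)
H(o, s) = -o + I*√2 (H(o, s) = √(-4 + 2) - o = √(-2) - o = I*√2 - o = -o + I*√2)
t(Z) = 0
1/(28³ + t(H(13, 10))) = 1/(28³ + 0) = 1/(21952 + 0) = 1/21952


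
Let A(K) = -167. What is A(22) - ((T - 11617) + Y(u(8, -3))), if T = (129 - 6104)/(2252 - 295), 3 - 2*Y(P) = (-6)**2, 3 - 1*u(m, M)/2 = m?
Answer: 44891831/3914 ≈ 11470.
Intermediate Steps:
u(m, M) = 6 - 2*m
Y(P) = -33/2 (Y(P) = 3/2 - 1/2*(-6)**2 = 3/2 - 1/2*36 = 3/2 - 18 = -33/2)
T = -5975/1957 ≈ -3.0531
A(22) - ((T - 11617) + Y(u(8, -3))) = -167 - ((-5975/1957 - 11617) - 33/2) = -167 - (-22740444/1957 - 33/2) = -167 - 1*(-45545469/3914) = -167 + 45545469/3914 = 44891831/3914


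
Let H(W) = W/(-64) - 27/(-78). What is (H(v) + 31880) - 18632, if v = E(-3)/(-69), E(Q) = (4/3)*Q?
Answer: 190140251/14352 ≈ 13248.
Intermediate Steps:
E(Q) = 4*Q/3 (E(Q) = (4*(⅓))*Q = 4*Q/3)
v = 4/69 (v = ((4/3)*(-3))/(-69) = -4*(-1/69) = 4/69 ≈ 0.057971)
H(W) = 9/26 - W/64 (H(W) = W*(-1/64) - 27*(-1/78) = -W/64 + 9/26 = 9/26 - W/64)
(H(v) + 31880) - 18632 = ((9/26 - 1/64*4/69) + 31880) - 18632 = ((9/26 - 1/1104) + 31880) - 18632 = (4955/14352 + 31880) - 18632 = 457546715/14352 - 18632 = 190140251/14352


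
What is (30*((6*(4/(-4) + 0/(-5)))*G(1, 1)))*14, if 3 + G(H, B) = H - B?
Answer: 7560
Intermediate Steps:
G(H, B) = -3 + H - B (G(H, B) = -3 + (H - B) = -3 + H - B)
(30*((6*(4/(-4) + 0/(-5)))*G(1, 1)))*14 = (30*((6*(4/(-4) + 0/(-5)))*(-3 + 1 - 1*1)))*14 = (30*((6*(4*(-¼) + 0*(-⅕)))*(-3 + 1 - 1)))*14 = (30*((6*(-1 + 0))*(-3)))*14 = (30*((6*(-1))*(-3)))*14 = (30*(-6*(-3)))*14 = (30*18)*14 = 540*14 = 7560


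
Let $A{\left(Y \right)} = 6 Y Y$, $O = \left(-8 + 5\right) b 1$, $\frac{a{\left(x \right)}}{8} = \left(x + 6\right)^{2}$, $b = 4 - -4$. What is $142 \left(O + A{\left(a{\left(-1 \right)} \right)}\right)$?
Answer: $34076592$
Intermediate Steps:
$b = 8$ ($b = 4 + 4 = 8$)
$a{\left(x \right)} = 8 \left(6 + x\right)^{2}$ ($a{\left(x \right)} = 8 \left(x + 6\right)^{2} = 8 \left(6 + x\right)^{2}$)
$O = -24$ ($O = \left(-8 + 5\right) 8 \cdot 1 = \left(-3\right) 8 = -24$)
$A{\left(Y \right)} = 6 Y^{2}$
$142 \left(O + A{\left(a{\left(-1 \right)} \right)}\right) = 142 \left(-24 + 6 \left(8 \left(6 - 1\right)^{2}\right)^{2}\right) = 142 \left(-24 + 6 \left(8 \cdot 5^{2}\right)^{2}\right) = 142 \left(-24 + 6 \left(8 \cdot 25\right)^{2}\right) = 142 \left(-24 + 6 \cdot 200^{2}\right) = 142 \left(-24 + 6 \cdot 40000\right) = 142 \left(-24 + 240000\right) = 142 \cdot 239976 = 34076592$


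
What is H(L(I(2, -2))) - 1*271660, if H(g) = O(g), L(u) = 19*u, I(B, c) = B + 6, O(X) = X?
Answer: -271508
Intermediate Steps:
I(B, c) = 6 + B
H(g) = g
H(L(I(2, -2))) - 1*271660 = 19*(6 + 2) - 1*271660 = 19*8 - 271660 = 152 - 271660 = -271508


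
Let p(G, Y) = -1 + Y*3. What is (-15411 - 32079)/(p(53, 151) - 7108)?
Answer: 23745/3328 ≈ 7.1349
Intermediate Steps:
p(G, Y) = -1 + 3*Y
(-15411 - 32079)/(p(53, 151) - 7108) = (-15411 - 32079)/((-1 + 3*151) - 7108) = -47490/((-1 + 453) - 7108) = -47490/(452 - 7108) = -47490/(-6656) = -47490*(-1/6656) = 23745/3328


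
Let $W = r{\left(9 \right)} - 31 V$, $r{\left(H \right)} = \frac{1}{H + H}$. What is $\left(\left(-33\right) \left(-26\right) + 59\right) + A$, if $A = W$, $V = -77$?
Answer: $\frac{59473}{18} \approx 3304.1$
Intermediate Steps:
$r{\left(H \right)} = \frac{1}{2 H}$
$W = \frac{42967}{18}$ ($W = \frac{1}{2 \cdot 9} - -2387 = \frac{1}{2} \cdot \frac{1}{9} + 2387 = \frac{1}{18} + 2387 = \frac{42967}{18} \approx 2387.1$)
$A = \frac{42967}{18} \approx 2387.1$
$\left(\left(-33\right) \left(-26\right) + 59\right) + A = \left(\left(-33\right) \left(-26\right) + 59\right) + \frac{42967}{18} = \left(858 + 59\right) + \frac{42967}{18} = 917 + \frac{42967}{18} = \frac{59473}{18}$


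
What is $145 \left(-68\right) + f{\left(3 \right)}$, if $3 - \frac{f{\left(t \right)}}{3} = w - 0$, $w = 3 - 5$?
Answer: $-9845$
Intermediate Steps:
$w = -2$ ($w = 3 - 5 = -2$)
$f{\left(t \right)} = 15$ ($f{\left(t \right)} = 9 - 3 \left(-2 - 0\right) = 9 - 3 \left(-2 + 0\right) = 9 - -6 = 9 + 6 = 15$)
$145 \left(-68\right) + f{\left(3 \right)} = 145 \left(-68\right) + 15 = -9860 + 15 = -9845$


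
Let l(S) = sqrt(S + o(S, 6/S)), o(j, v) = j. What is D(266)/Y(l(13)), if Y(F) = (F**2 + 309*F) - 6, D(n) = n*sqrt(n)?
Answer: -2660*sqrt(266)/1241053 + 82194*sqrt(1729)/1241053 ≈ 2.7189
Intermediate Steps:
l(S) = sqrt(2)*sqrt(S) (l(S) = sqrt(S + S) = sqrt(2*S) = sqrt(2)*sqrt(S))
D(n) = n**(3/2)
Y(F) = -6 + F**2 + 309*F
D(266)/Y(l(13)) = 266**(3/2)/(-6 + (sqrt(2)*sqrt(13))**2 + 309*(sqrt(2)*sqrt(13))) = (266*sqrt(266))/(-6 + (sqrt(26))**2 + 309*sqrt(26)) = (266*sqrt(266))/(-6 + 26 + 309*sqrt(26)) = (266*sqrt(266))/(20 + 309*sqrt(26)) = 266*sqrt(266)/(20 + 309*sqrt(26))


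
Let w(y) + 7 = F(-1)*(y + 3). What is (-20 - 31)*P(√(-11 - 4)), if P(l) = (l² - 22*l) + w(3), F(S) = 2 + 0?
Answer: 510 + 1122*I*√15 ≈ 510.0 + 4345.5*I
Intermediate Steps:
F(S) = 2
w(y) = -1 + 2*y (w(y) = -7 + 2*(y + 3) = -7 + 2*(3 + y) = -7 + (6 + 2*y) = -1 + 2*y)
P(l) = 5 + l² - 22*l (P(l) = (l² - 22*l) + (-1 + 2*3) = (l² - 22*l) + (-1 + 6) = (l² - 22*l) + 5 = 5 + l² - 22*l)
(-20 - 31)*P(√(-11 - 4)) = (-20 - 31)*(5 + (√(-11 - 4))² - 22*√(-11 - 4)) = -51*(5 + (√(-15))² - 22*I*√15) = -51*(5 + (I*√15)² - 22*I*√15) = -51*(5 - 15 - 22*I*√15) = -51*(-10 - 22*I*√15) = 510 + 1122*I*√15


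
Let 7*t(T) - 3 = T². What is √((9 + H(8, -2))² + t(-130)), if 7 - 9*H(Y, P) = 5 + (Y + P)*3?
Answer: √9791026/63 ≈ 49.668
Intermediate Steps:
H(Y, P) = 2/9 - P/3 - Y/3 (H(Y, P) = 7/9 - (5 + (Y + P)*3)/9 = 7/9 - (5 + (P + Y)*3)/9 = 7/9 - (5 + (3*P + 3*Y))/9 = 7/9 - (5 + 3*P + 3*Y)/9 = 7/9 + (-5/9 - P/3 - Y/3) = 2/9 - P/3 - Y/3)
t(T) = 3/7 + T²/7
√((9 + H(8, -2))² + t(-130)) = √((9 + (2/9 - ⅓*(-2) - ⅓*8))² + (3/7 + (⅐)*(-130)²)) = √((9 + (2/9 + ⅔ - 8/3))² + (3/7 + (⅐)*16900)) = √((9 - 16/9)² + (3/7 + 16900/7)) = √((65/9)² + 16903/7) = √(4225/81 + 16903/7) = √(1398718/567) = √9791026/63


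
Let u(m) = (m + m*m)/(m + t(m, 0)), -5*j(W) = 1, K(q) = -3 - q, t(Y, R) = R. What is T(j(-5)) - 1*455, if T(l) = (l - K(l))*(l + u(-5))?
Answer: -11648/25 ≈ -465.92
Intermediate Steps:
j(W) = -1/5 (j(W) = -1/5*1 = -1/5)
u(m) = (m + m**2)/m (u(m) = (m + m*m)/(m + 0) = (m + m**2)/m)
T(l) = (-4 + l)*(3 + 2*l) (T(l) = (l - (-3 - l))*(l + (1 - 5)) = (l + (3 + l))*(l - 4) = (3 + 2*l)*(-4 + l) = (-4 + l)*(3 + 2*l))
T(j(-5)) - 1*455 = (-12 - 5*(-1/5) + 2*(-1/5)**2) - 1*455 = (-12 + 1 + 2*(1/25)) - 455 = (-12 + 1 + 2/25) - 455 = -273/25 - 455 = -11648/25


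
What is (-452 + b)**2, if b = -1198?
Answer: 2722500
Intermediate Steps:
(-452 + b)**2 = (-452 - 1198)**2 = (-1650)**2 = 2722500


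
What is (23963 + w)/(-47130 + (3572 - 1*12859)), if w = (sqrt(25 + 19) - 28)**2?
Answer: -24791/56417 + 112*sqrt(11)/56417 ≈ -0.43284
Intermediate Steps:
w = (-28 + 2*sqrt(11))**2 (w = (sqrt(44) - 28)**2 = (2*sqrt(11) - 28)**2 = (-28 + 2*sqrt(11))**2 ≈ 456.54)
(23963 + w)/(-47130 + (3572 - 1*12859)) = (23963 + (828 - 112*sqrt(11)))/(-47130 + (3572 - 1*12859)) = (24791 - 112*sqrt(11))/(-47130 + (3572 - 12859)) = (24791 - 112*sqrt(11))/(-47130 - 9287) = (24791 - 112*sqrt(11))/(-56417) = (24791 - 112*sqrt(11))*(-1/56417) = -24791/56417 + 112*sqrt(11)/56417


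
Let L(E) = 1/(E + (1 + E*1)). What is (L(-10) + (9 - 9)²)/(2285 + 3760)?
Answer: -1/114855 ≈ -8.7066e-6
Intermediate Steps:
L(E) = 1/(1 + 2*E) (L(E) = 1/(E + (1 + E)) = 1/(1 + 2*E))
(L(-10) + (9 - 9)²)/(2285 + 3760) = (1/(1 + 2*(-10)) + (9 - 9)²)/(2285 + 3760) = (1/(1 - 20) + 0²)/6045 = (1/(-19) + 0)*(1/6045) = (-1/19 + 0)*(1/6045) = -1/19*1/6045 = -1/114855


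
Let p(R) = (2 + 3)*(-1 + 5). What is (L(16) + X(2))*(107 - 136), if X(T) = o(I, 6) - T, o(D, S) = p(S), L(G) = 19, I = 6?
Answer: -1073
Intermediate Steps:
p(R) = 20 (p(R) = 5*4 = 20)
o(D, S) = 20
X(T) = 20 - T
(L(16) + X(2))*(107 - 136) = (19 + (20 - 1*2))*(107 - 136) = (19 + (20 - 2))*(-29) = (19 + 18)*(-29) = 37*(-29) = -1073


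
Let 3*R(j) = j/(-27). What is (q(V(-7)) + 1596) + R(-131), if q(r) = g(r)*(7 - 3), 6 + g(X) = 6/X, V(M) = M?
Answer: 890297/567 ≈ 1570.2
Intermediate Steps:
g(X) = -6 + 6/X
R(j) = -j/81 (R(j) = (j/(-27))/3 = (j*(-1/27))/3 = (-j/27)/3 = -j/81)
q(r) = -24 + 24/r (q(r) = (-6 + 6/r)*(7 - 3) = (-6 + 6/r)*4 = -24 + 24/r)
(q(V(-7)) + 1596) + R(-131) = ((-24 + 24/(-7)) + 1596) - 1/81*(-131) = ((-24 + 24*(-⅐)) + 1596) + 131/81 = ((-24 - 24/7) + 1596) + 131/81 = (-192/7 + 1596) + 131/81 = 10980/7 + 131/81 = 890297/567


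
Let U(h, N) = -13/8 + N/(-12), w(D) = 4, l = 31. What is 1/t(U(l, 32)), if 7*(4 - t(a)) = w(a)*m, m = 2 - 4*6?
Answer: 7/116 ≈ 0.060345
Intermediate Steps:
U(h, N) = -13/8 - N/12 (U(h, N) = -13*1/8 + N*(-1/12) = -13/8 - N/12)
m = -22 (m = 2 - 24 = -22)
t(a) = 116/7 (t(a) = 4 - 4*(-22)/7 = 4 - 1/7*(-88) = 4 + 88/7 = 116/7)
1/t(U(l, 32)) = 1/(116/7) = 7/116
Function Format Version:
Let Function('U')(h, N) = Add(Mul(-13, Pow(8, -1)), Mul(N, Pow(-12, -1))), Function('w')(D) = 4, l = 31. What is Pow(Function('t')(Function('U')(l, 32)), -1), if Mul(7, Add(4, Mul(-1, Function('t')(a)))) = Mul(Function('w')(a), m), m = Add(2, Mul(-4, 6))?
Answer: Rational(7, 116) ≈ 0.060345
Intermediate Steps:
Function('U')(h, N) = Add(Rational(-13, 8), Mul(Rational(-1, 12), N)) (Function('U')(h, N) = Add(Mul(-13, Rational(1, 8)), Mul(N, Rational(-1, 12))) = Add(Rational(-13, 8), Mul(Rational(-1, 12), N)))
m = -22 (m = Add(2, -24) = -22)
Function('t')(a) = Rational(116, 7) (Function('t')(a) = Add(4, Mul(Rational(-1, 7), Mul(4, -22))) = Add(4, Mul(Rational(-1, 7), -88)) = Add(4, Rational(88, 7)) = Rational(116, 7))
Pow(Function('t')(Function('U')(l, 32)), -1) = Pow(Rational(116, 7), -1) = Rational(7, 116)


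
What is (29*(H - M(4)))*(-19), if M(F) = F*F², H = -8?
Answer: 39672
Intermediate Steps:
M(F) = F³
(29*(H - M(4)))*(-19) = (29*(-8 - 1*4³))*(-19) = (29*(-8 - 1*64))*(-19) = (29*(-8 - 64))*(-19) = (29*(-72))*(-19) = -2088*(-19) = 39672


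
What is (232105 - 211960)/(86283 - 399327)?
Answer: -6715/104348 ≈ -0.064352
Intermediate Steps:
(232105 - 211960)/(86283 - 399327) = 20145/(-313044) = 20145*(-1/313044) = -6715/104348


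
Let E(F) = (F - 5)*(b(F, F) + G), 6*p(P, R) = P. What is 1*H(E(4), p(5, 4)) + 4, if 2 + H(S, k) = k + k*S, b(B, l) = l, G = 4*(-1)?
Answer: 17/6 ≈ 2.8333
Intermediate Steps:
G = -4
p(P, R) = P/6
E(F) = (-5 + F)*(-4 + F) (E(F) = (F - 5)*(F - 4) = (-5 + F)*(-4 + F))
H(S, k) = -2 + k + S*k (H(S, k) = -2 + (k + k*S) = -2 + (k + S*k) = -2 + k + S*k)
1*H(E(4), p(5, 4)) + 4 = 1*(-2 + (⅙)*5 + (20 + 4² - 9*4)*((⅙)*5)) + 4 = 1*(-2 + ⅚ + (20 + 16 - 36)*(⅚)) + 4 = 1*(-2 + ⅚ + 0*(⅚)) + 4 = 1*(-2 + ⅚ + 0) + 4 = 1*(-7/6) + 4 = -7/6 + 4 = 17/6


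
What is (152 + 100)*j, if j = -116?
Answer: -29232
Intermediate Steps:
(152 + 100)*j = (152 + 100)*(-116) = 252*(-116) = -29232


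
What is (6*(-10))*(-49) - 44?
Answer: 2896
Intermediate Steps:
(6*(-10))*(-49) - 44 = -60*(-49) - 44 = 2940 - 44 = 2896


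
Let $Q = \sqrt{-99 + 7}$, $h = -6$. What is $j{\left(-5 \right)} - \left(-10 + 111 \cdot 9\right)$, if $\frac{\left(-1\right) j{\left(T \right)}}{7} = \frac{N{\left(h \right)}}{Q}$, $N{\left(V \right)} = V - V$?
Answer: $-989$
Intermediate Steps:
$N{\left(V \right)} = 0$
$Q = 2 i \sqrt{23}$ ($Q = \sqrt{-92} = 2 i \sqrt{23} \approx 9.5917 i$)
$j{\left(T \right)} = 0$ ($j{\left(T \right)} = - 7 \frac{0}{2 i \sqrt{23}} = - 7 \cdot 0 \left(- \frac{i \sqrt{23}}{46}\right) = \left(-7\right) 0 = 0$)
$j{\left(-5 \right)} - \left(-10 + 111 \cdot 9\right) = 0 - \left(-10 + 111 \cdot 9\right) = 0 - \left(-10 + 999\right) = 0 - 989 = -989$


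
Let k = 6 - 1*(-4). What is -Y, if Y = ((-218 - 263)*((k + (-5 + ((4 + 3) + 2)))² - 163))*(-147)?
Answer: -2333331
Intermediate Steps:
k = 10 (k = 6 + 4 = 10)
Y = 2333331 (Y = ((-218 - 263)*((10 + (-5 + ((4 + 3) + 2)))² - 163))*(-147) = -481*((10 + (-5 + (7 + 2)))² - 163)*(-147) = -481*((10 + (-5 + 9))² - 163)*(-147) = -481*((10 + 4)² - 163)*(-147) = -481*(14² - 163)*(-147) = -481*(196 - 163)*(-147) = -481*33*(-147) = -15873*(-147) = 2333331)
-Y = -1*2333331 = -2333331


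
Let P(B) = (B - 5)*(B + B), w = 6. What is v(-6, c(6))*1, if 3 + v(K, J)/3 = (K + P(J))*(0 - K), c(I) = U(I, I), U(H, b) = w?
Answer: 99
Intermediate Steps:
P(B) = 2*B*(-5 + B) (P(B) = (-5 + B)*(2*B) = 2*B*(-5 + B))
U(H, b) = 6
c(I) = 6
v(K, J) = -9 - 3*K*(K + 2*J*(-5 + J)) (v(K, J) = -9 + 3*((K + 2*J*(-5 + J))*(0 - K)) = -9 + 3*((K + 2*J*(-5 + J))*(-K)) = -9 + 3*(-K*(K + 2*J*(-5 + J))) = -9 - 3*K*(K + 2*J*(-5 + J)))
v(-6, c(6))*1 = (-9 - 3*(-6)² - 6*6*(-6)*(-5 + 6))*1 = (-9 - 3*36 - 6*6*(-6)*1)*1 = (-9 - 108 + 216)*1 = 99*1 = 99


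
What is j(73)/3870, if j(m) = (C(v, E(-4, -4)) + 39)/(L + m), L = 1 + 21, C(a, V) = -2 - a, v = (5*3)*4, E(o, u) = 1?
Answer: -23/367650 ≈ -6.2559e-5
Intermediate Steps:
v = 60 (v = 15*4 = 60)
L = 22
j(m) = -23/(22 + m) (j(m) = ((-2 - 1*60) + 39)/(22 + m) = ((-2 - 60) + 39)/(22 + m) = (-62 + 39)/(22 + m) = -23/(22 + m))
j(73)/3870 = -23/(22 + 73)/3870 = -23/95*(1/3870) = -23*1/95*(1/3870) = -23/95*1/3870 = -23/367650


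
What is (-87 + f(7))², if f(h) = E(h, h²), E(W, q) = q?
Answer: 1444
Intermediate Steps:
f(h) = h²
(-87 + f(7))² = (-87 + 7²)² = (-87 + 49)² = (-38)² = 1444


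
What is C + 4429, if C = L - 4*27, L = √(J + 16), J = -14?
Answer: 4321 + √2 ≈ 4322.4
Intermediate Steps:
L = √2 (L = √(-14 + 16) = √2 ≈ 1.4142)
C = -108 + √2 (C = √2 - 4*27 = √2 - 108 = -108 + √2 ≈ -106.59)
C + 4429 = (-108 + √2) + 4429 = 4321 + √2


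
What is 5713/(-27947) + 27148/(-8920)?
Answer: -202416279/62321810 ≈ -3.2479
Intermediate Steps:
5713/(-27947) + 27148/(-8920) = 5713*(-1/27947) + 27148*(-1/8920) = -5713/27947 - 6787/2230 = -202416279/62321810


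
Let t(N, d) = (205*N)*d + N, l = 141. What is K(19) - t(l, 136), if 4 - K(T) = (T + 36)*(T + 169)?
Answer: -3941557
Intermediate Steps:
K(T) = 4 - (36 + T)*(169 + T) (K(T) = 4 - (T + 36)*(T + 169) = 4 - (36 + T)*(169 + T))
t(N, d) = N + 205*N*d (t(N, d) = 205*N*d + N = N + 205*N*d)
K(19) - t(l, 136) = (-6080 - 1*19**2 - 205*19) - 141*(1 + 205*136) = (-6080 - 1*361 - 3895) - 141*(1 + 27880) = (-6080 - 361 - 3895) - 141*27881 = -10336 - 1*3931221 = -10336 - 3931221 = -3941557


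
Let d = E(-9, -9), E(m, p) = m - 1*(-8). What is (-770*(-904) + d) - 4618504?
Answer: -3922425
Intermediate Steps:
E(m, p) = 8 + m (E(m, p) = m + 8 = 8 + m)
d = -1 (d = 8 - 9 = -1)
(-770*(-904) + d) - 4618504 = (-770*(-904) - 1) - 4618504 = (696080 - 1) - 4618504 = 696079 - 4618504 = -3922425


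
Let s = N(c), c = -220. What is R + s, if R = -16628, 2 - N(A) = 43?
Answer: -16669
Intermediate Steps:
N(A) = -41 (N(A) = 2 - 1*43 = 2 - 43 = -41)
s = -41
R + s = -16628 - 41 = -16669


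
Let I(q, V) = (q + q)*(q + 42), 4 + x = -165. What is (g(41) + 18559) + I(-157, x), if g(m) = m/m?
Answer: 54670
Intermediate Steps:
g(m) = 1
x = -169 (x = -4 - 165 = -169)
I(q, V) = 2*q*(42 + q) (I(q, V) = (2*q)*(42 + q) = 2*q*(42 + q))
(g(41) + 18559) + I(-157, x) = (1 + 18559) + 2*(-157)*(42 - 157) = 18560 + 2*(-157)*(-115) = 18560 + 36110 = 54670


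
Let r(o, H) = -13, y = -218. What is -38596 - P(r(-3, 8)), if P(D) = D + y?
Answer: -38365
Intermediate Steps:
P(D) = -218 + D (P(D) = D - 218 = -218 + D)
-38596 - P(r(-3, 8)) = -38596 - (-218 - 13) = -38596 - 1*(-231) = -38596 + 231 = -38365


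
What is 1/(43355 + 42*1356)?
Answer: 1/100307 ≈ 9.9694e-6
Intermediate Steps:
1/(43355 + 42*1356) = 1/(43355 + 56952) = 1/100307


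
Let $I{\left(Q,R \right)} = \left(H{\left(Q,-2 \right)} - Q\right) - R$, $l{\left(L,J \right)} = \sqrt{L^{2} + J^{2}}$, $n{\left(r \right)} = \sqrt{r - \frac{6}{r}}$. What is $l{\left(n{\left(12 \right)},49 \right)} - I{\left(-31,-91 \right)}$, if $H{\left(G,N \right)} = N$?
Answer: $-120 + \frac{5 \sqrt{386}}{2} \approx -70.883$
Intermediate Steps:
$l{\left(L,J \right)} = \sqrt{J^{2} + L^{2}}$
$I{\left(Q,R \right)} = -2 - Q - R$ ($I{\left(Q,R \right)} = \left(-2 - Q\right) - R = -2 - Q - R$)
$l{\left(n{\left(12 \right)},49 \right)} - I{\left(-31,-91 \right)} = \sqrt{49^{2} + \left(\sqrt{12 - \frac{6}{12}}\right)^{2}} - \left(-2 - -31 - -91\right) = \sqrt{2401 + \left(\sqrt{12 - \frac{1}{2}}\right)^{2}} - \left(-2 + 31 + 91\right) = \sqrt{2401 + \left(\sqrt{12 - \frac{1}{2}}\right)^{2}} - 120 = \sqrt{2401 + \left(\sqrt{\frac{23}{2}}\right)^{2}} - 120 = \sqrt{2401 + \left(\frac{\sqrt{46}}{2}\right)^{2}} - 120 = \sqrt{2401 + \frac{23}{2}} - 120 = \sqrt{\frac{4825}{2}} - 120 = \frac{5 \sqrt{386}}{2} - 120 = -120 + \frac{5 \sqrt{386}}{2}$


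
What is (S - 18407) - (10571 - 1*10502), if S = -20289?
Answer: -38765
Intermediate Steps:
(S - 18407) - (10571 - 1*10502) = (-20289 - 18407) - (10571 - 1*10502) = -38696 - (10571 - 10502) = -38696 - 1*69 = -38696 - 69 = -38765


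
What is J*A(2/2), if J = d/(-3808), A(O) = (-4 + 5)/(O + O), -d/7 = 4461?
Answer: 4461/1088 ≈ 4.1002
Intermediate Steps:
d = -31227 (d = -7*4461 = -31227)
A(O) = 1/(2*O)
J = 4461/544 (J = -31227/(-3808) = -31227*(-1/3808) = 4461/544 ≈ 8.2004)
J*A(2/2) = 4461*(1/(2*((2/2))))/544 = 4461*(1/(2*((2*(½)))))/544 = 4461*((½)/1)/544 = 4461*((½)*1)/544 = (4461/544)*(½) = 4461/1088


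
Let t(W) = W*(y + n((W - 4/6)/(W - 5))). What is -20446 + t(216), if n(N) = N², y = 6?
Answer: -842561566/44521 ≈ -18925.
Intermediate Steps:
t(W) = W*(6 + (-⅔ + W)²/(-5 + W)²) (t(W) = W*(6 + ((W - 4/6)/(W - 5))²) = W*(6 + ((W - 4*⅙)/(-5 + W))²) = W*(6 + ((W - ⅔)/(-5 + W))²) = W*(6 + ((-⅔ + W)/(-5 + W))²) = W*(6 + (-⅔ + W)²/(-5 + W)²))
-20446 + t(216) = -20446 + (6*216 + (⅑)*216*(-2 + 3*216)²/(-5 + 216)²) = -20446 + (1296 + (⅑)*216*(-2 + 648)²/211²) = -20446 + (1296 + (⅑)*216*(1/44521)*646²) = -20446 + (1296 + (⅑)*216*(1/44521)*417316) = -20446 + (1296 + 10015584/44521) = -20446 + 67714800/44521 = -842561566/44521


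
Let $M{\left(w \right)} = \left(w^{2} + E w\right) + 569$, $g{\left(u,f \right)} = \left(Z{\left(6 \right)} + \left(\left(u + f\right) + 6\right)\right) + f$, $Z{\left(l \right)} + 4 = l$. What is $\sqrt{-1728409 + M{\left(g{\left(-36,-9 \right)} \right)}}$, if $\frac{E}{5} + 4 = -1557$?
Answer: $i \sqrt{1366694} \approx 1169.1 i$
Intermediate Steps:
$Z{\left(l \right)} = -4 + l$
$E = -7805$ ($E = -20 + 5 \left(-1557\right) = -20 - 7785 = -7805$)
$g{\left(u,f \right)} = 8 + u + 2 f$ ($g{\left(u,f \right)} = \left(\left(-4 + 6\right) + \left(\left(u + f\right) + 6\right)\right) + f = \left(2 + \left(\left(f + u\right) + 6\right)\right) + f = \left(2 + \left(6 + f + u\right)\right) + f = \left(8 + f + u\right) + f = 8 + u + 2 f$)
$M{\left(w \right)} = 569 + w^{2} - 7805 w$ ($M{\left(w \right)} = \left(w^{2} - 7805 w\right) + 569 = 569 + w^{2} - 7805 w$)
$\sqrt{-1728409 + M{\left(g{\left(-36,-9 \right)} \right)}} = \sqrt{-1728409 + \left(569 + \left(8 - 36 + 2 \left(-9\right)\right)^{2} - 7805 \left(8 - 36 + 2 \left(-9\right)\right)\right)} = \sqrt{-1728409 + \left(569 + \left(8 - 36 - 18\right)^{2} - 7805 \left(8 - 36 - 18\right)\right)} = \sqrt{-1728409 + \left(569 + \left(-46\right)^{2} - -359030\right)} = \sqrt{-1728409 + \left(569 + 2116 + 359030\right)} = \sqrt{-1728409 + 361715} = \sqrt{-1366694} = i \sqrt{1366694}$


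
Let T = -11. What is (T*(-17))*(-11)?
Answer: -2057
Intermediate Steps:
(T*(-17))*(-11) = -11*(-17)*(-11) = 187*(-11) = -2057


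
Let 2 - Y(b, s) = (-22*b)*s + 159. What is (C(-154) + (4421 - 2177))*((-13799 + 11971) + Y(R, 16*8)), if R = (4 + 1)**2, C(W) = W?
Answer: 142987350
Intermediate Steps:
R = 25 (R = 5**2 = 25)
Y(b, s) = -157 + 22*b*s (Y(b, s) = 2 - ((-22*b)*s + 159) = 2 - (-22*b*s + 159) = 2 - (159 - 22*b*s) = 2 + (-159 + 22*b*s) = -157 + 22*b*s)
(C(-154) + (4421 - 2177))*((-13799 + 11971) + Y(R, 16*8)) = (-154 + (4421 - 2177))*((-13799 + 11971) + (-157 + 22*25*(16*8))) = (-154 + 2244)*(-1828 + (-157 + 22*25*128)) = 2090*(-1828 + (-157 + 70400)) = 2090*(-1828 + 70243) = 2090*68415 = 142987350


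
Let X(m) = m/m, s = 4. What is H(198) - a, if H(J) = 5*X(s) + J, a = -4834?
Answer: 5037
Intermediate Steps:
X(m) = 1
H(J) = 5 + J (H(J) = 5*1 + J = 5 + J)
H(198) - a = (5 + 198) - 1*(-4834) = 203 + 4834 = 5037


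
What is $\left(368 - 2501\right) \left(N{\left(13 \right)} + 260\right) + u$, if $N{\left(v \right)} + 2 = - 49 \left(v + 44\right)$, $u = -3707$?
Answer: $5403448$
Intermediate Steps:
$N{\left(v \right)} = -2158 - 49 v$ ($N{\left(v \right)} = -2 - 49 \left(v + 44\right) = -2 - 49 \left(44 + v\right) = -2 - \left(2156 + 49 v\right) = -2158 - 49 v$)
$\left(368 - 2501\right) \left(N{\left(13 \right)} + 260\right) + u = \left(368 - 2501\right) \left(\left(-2158 - 637\right) + 260\right) - 3707 = - 2133 \left(\left(-2158 - 637\right) + 260\right) - 3707 = - 2133 \left(-2795 + 260\right) - 3707 = \left(-2133\right) \left(-2535\right) - 3707 = 5407155 - 3707 = 5403448$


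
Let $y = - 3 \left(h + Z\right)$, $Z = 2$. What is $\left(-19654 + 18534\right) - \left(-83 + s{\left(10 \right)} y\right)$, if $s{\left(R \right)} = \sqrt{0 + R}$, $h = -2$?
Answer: $-1037$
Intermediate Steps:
$s{\left(R \right)} = \sqrt{R}$
$y = 0$ ($y = - 3 \left(-2 + 2\right) = \left(-3\right) 0 = 0$)
$\left(-19654 + 18534\right) - \left(-83 + s{\left(10 \right)} y\right) = \left(-19654 + 18534\right) - \left(-83 + \sqrt{10} \cdot 0\right) = -1120 - \left(-83 + 0\right) = -1120 - -83 = -1120 + 83 = -1037$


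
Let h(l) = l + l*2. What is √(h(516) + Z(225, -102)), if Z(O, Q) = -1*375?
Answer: √1173 ≈ 34.249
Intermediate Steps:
Z(O, Q) = -375
h(l) = 3*l (h(l) = l + 2*l = 3*l)
√(h(516) + Z(225, -102)) = √(3*516 - 375) = √(1548 - 375) = √1173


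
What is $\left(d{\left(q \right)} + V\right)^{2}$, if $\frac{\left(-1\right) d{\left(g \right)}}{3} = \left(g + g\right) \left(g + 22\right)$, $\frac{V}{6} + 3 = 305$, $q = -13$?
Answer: $6320196$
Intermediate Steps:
$V = 1812$ ($V = -18 + 6 \cdot 305 = -18 + 1830 = 1812$)
$d{\left(g \right)} = - 6 g \left(22 + g\right)$ ($d{\left(g \right)} = - 3 \left(g + g\right) \left(g + 22\right) = - 3 \cdot 2 g \left(22 + g\right) = - 6 g \left(22 + g\right)$)
$\left(d{\left(q \right)} + V\right)^{2} = \left(\left(-6\right) \left(-13\right) \left(22 - 13\right) + 1812\right)^{2} = \left(\left(-6\right) \left(-13\right) 9 + 1812\right)^{2} = \left(702 + 1812\right)^{2} = 2514^{2} = 6320196$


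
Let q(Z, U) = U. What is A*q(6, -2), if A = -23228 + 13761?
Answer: 18934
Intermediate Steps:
A = -9467
A*q(6, -2) = -9467*(-2) = 18934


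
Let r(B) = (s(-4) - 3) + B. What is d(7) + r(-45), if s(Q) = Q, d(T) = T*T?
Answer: -3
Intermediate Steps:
d(T) = T**2
r(B) = -7 + B (r(B) = (-4 - 3) + B = -7 + B)
d(7) + r(-45) = 7**2 + (-7 - 45) = 49 - 52 = -3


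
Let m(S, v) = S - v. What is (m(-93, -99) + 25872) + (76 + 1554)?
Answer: 27508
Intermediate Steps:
(m(-93, -99) + 25872) + (76 + 1554) = ((-93 - 1*(-99)) + 25872) + (76 + 1554) = ((-93 + 99) + 25872) + 1630 = (6 + 25872) + 1630 = 25878 + 1630 = 27508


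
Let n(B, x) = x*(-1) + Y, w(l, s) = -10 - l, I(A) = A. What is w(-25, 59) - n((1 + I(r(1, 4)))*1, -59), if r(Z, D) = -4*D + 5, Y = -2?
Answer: -42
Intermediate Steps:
r(Z, D) = 5 - 4*D
n(B, x) = -2 - x (n(B, x) = x*(-1) - 2 = -x - 2 = -2 - x)
w(-25, 59) - n((1 + I(r(1, 4)))*1, -59) = (-10 - 1*(-25)) - (-2 - 1*(-59)) = (-10 + 25) - (-2 + 59) = 15 - 1*57 = 15 - 57 = -42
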